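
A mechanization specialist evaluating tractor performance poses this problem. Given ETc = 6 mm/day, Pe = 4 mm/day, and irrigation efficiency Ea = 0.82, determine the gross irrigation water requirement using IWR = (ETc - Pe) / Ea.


IWR = (ETc - Pe) / Ea
    = (6 - 4) / 0.82
    = 2 / 0.82
    = 2.44 mm/day


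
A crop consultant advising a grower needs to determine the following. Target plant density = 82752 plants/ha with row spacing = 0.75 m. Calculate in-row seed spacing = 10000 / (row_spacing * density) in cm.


spacing = 10000 / (row_sp * density)
        = 10000 / (0.75 * 82752)
        = 10000 / 62064
        = 0.16112 m = 16.11 cm


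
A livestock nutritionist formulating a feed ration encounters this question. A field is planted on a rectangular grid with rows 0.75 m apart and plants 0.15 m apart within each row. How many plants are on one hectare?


D = 10000 / (row_sp * plant_sp)
  = 10000 / (0.75 * 0.15)
  = 10000 / 0.1125
  = 88888.89 plants/ha


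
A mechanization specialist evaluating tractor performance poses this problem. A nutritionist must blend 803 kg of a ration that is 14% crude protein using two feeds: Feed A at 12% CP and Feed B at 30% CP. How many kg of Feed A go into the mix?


parts_A = CP_b - target = 30 - 14 = 16
parts_B = target - CP_a = 14 - 12 = 2
total_parts = 16 + 2 = 18
Feed A = 803 * 16 / 18 = 713.78 kg
Feed B = 803 * 2 / 18 = 89.22 kg

713.78 kg


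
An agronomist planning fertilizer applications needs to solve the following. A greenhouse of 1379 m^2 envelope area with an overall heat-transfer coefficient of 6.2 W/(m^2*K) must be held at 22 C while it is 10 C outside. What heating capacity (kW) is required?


dT = 22 - (10) = 12 K
Q = U * A * dT
  = 6.2 * 1379 * 12
  = 102597.60 W = 102.60 kW


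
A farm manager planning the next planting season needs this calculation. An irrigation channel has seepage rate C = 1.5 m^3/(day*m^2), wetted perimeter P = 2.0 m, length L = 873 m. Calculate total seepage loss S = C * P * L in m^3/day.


S = C * P * L
  = 1.5 * 2.0 * 873
  = 2619 m^3/day


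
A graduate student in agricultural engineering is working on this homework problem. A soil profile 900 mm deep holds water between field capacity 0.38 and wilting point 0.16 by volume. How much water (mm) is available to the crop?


AW = (FC - WP) * D
   = (0.38 - 0.16) * 900
   = 0.22 * 900
   = 198 mm


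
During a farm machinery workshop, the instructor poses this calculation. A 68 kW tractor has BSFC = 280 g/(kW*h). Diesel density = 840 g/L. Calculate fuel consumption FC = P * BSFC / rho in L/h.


FC = P * BSFC / rho_fuel
   = 68 * 280 / 840
   = 19040 / 840
   = 22.67 L/h


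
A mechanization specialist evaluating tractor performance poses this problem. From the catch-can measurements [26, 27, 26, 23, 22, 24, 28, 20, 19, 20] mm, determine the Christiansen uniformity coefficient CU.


xbar = 235 / 10 = 23.500
sum|xi - xbar| = 27
CU = 100 * (1 - 27 / (10 * 23.500))
   = 100 * (1 - 0.1149)
   = 88.51%


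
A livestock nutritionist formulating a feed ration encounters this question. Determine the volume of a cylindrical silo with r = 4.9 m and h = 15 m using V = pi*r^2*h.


V = pi * r^2 * h
  = pi * 4.9^2 * 15
  = pi * 24.01 * 15
  = 1131.44 m^3


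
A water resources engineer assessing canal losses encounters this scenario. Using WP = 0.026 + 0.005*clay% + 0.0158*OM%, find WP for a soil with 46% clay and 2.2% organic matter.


WP = 0.026 + 0.005*46 + 0.0158*2.2
   = 0.026 + 0.2300 + 0.0348
   = 0.2908


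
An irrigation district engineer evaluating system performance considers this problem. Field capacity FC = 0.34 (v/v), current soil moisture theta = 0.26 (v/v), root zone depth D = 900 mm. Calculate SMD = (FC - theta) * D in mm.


SMD = (FC - theta) * D
    = (0.34 - 0.26) * 900
    = 0.080 * 900
    = 72 mm


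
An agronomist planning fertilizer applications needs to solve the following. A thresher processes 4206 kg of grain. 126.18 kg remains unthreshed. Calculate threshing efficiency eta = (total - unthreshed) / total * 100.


eta = (total - unthreshed) / total * 100
    = (4206 - 126.18) / 4206 * 100
    = 4079.82 / 4206 * 100
    = 97%


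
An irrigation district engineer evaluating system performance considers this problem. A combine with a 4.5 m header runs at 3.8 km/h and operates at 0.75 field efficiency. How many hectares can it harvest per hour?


C = w * v * eta_f / 10
  = 4.5 * 3.8 * 0.75 / 10
  = 12.83 / 10
  = 1.28 ha/h


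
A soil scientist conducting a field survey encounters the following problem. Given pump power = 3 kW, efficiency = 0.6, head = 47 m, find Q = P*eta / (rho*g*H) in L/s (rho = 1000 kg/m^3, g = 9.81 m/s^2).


Q = (P * 1000 * eta) / (rho * g * H)
  = (3 * 1000 * 0.6) / (1000 * 9.81 * 47)
  = 1800 / 461070
  = 0.00390 m^3/s = 3.90 L/s


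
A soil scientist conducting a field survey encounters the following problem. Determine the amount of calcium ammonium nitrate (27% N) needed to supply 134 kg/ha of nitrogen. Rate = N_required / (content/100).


Rate = N_required / (N_content / 100)
     = 134 / (27 / 100)
     = 134 / 0.27
     = 496.30 kg/ha


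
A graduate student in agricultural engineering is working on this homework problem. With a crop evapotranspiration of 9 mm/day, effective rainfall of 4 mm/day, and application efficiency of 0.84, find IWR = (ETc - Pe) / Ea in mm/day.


IWR = (ETc - Pe) / Ea
    = (9 - 4) / 0.84
    = 5 / 0.84
    = 5.95 mm/day


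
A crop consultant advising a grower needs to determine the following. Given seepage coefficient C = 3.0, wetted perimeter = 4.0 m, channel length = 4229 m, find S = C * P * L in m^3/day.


S = C * P * L
  = 3.0 * 4.0 * 4229
  = 50748 m^3/day


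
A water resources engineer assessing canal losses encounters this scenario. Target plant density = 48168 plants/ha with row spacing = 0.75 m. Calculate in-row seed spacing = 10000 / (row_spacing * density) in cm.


spacing = 10000 / (row_sp * density)
        = 10000 / (0.75 * 48168)
        = 10000 / 36126
        = 0.27681 m = 27.68 cm


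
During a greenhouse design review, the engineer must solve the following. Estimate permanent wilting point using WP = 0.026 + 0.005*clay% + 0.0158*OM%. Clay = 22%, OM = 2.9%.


WP = 0.026 + 0.005*22 + 0.0158*2.9
   = 0.026 + 0.1100 + 0.0458
   = 0.1818


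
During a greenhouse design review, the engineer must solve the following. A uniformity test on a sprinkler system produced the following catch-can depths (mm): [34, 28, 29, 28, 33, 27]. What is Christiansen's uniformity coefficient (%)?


xbar = 179 / 6 = 29.833
sum|xi - xbar| = 14.667
CU = 100 * (1 - 14.667 / (6 * 29.833))
   = 100 * (1 - 0.0819)
   = 91.81%


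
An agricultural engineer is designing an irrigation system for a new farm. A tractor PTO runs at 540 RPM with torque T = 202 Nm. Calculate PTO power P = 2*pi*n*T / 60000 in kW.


P = 2*pi*n*T / 60000
  = 2*pi * 540 * 202 / 60000
  = 685369.85 / 60000
  = 11.42 kW


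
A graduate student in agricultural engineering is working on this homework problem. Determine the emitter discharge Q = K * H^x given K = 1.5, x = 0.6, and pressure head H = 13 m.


Q = K * H^x
  = 1.5 * 13^0.6
  = 1.5 * 4.6598
  = 6.99 L/h


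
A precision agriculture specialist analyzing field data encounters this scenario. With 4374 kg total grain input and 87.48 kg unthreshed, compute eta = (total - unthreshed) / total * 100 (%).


eta = (total - unthreshed) / total * 100
    = (4374 - 87.48) / 4374 * 100
    = 4286.52 / 4374 * 100
    = 98%


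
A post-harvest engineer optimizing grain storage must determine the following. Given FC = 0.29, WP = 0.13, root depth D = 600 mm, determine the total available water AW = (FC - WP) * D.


AW = (FC - WP) * D
   = (0.29 - 0.13) * 600
   = 0.16 * 600
   = 96 mm


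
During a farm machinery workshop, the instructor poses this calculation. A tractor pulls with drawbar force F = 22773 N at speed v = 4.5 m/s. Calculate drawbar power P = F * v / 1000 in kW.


P = F * v / 1000
  = 22773 * 4.5 / 1000
  = 102478.50 / 1000
  = 102.48 kW


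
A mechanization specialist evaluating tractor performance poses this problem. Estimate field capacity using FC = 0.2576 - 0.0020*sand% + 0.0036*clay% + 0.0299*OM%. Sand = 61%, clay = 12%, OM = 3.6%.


FC = 0.2576 - 0.0020*61 + 0.0036*12 + 0.0299*3.6
   = 0.2576 - 0.1220 + 0.0432 + 0.1076
   = 0.2864


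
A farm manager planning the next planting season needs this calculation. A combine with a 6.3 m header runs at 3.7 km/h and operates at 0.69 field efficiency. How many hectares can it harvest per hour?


C = w * v * eta_f / 10
  = 6.3 * 3.7 * 0.69 / 10
  = 16.08 / 10
  = 1.61 ha/h


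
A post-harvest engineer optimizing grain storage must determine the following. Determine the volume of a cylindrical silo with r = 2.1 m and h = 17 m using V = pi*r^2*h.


V = pi * r^2 * h
  = pi * 2.1^2 * 17
  = pi * 4.41 * 17
  = 235.53 m^3


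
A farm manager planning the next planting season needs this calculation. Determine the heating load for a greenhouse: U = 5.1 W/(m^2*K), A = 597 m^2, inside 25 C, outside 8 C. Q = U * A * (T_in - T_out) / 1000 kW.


dT = 25 - (8) = 17 K
Q = U * A * dT
  = 5.1 * 597 * 17
  = 51759.90 W = 51.76 kW


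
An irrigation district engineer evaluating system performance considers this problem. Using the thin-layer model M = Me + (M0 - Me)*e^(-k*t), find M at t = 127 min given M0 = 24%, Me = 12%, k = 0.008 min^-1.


M = Me + (M0 - Me) * e^(-k*t)
  = 12 + (24 - 12) * e^(-0.008*127)
  = 12 + 12 * e^(-1.016)
  = 12 + 12 * 0.36204
  = 12 + 4.3445
  = 16.34%


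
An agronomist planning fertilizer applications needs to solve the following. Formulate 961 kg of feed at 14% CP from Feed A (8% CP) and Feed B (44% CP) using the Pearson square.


parts_A = CP_b - target = 44 - 14 = 30
parts_B = target - CP_a = 14 - 8 = 6
total_parts = 30 + 6 = 36
Feed A = 961 * 30 / 36 = 800.83 kg
Feed B = 961 * 6 / 36 = 160.17 kg

800.83 kg


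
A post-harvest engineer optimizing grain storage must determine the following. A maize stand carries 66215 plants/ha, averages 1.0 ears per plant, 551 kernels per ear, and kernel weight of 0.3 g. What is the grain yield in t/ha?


Y = density * ears * kernels * kw
  = 66215 * 1.0 * 551 * 0.3 g/ha
  = 10945339.50 g/ha
  = 10945.34 kg/ha = 10.95 t/ha


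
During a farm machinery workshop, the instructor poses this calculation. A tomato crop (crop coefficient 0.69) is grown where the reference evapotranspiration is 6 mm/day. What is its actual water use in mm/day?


ETc = Kc * ET0
    = 0.69 * 6
    = 4.14 mm/day


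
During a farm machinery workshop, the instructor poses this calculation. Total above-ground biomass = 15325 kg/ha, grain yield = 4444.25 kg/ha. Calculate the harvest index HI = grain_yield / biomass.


HI = grain_yield / biomass
   = 4444.25 / 15325
   = 0.29


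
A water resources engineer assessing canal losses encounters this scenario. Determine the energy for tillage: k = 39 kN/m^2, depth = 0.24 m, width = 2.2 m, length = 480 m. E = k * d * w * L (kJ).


E = k * d * w * L
  = 39 * 0.24 * 2.2 * 480
  = 9884.16 kJ


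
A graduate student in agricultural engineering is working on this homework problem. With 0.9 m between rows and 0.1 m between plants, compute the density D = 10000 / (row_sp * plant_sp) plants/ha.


D = 10000 / (row_sp * plant_sp)
  = 10000 / (0.9 * 0.1)
  = 10000 / 0.0900
  = 111111.11 plants/ha


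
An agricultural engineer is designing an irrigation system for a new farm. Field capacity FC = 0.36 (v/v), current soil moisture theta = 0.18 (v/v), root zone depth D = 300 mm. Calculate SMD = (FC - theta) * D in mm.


SMD = (FC - theta) * D
    = (0.36 - 0.18) * 300
    = 0.180 * 300
    = 54 mm


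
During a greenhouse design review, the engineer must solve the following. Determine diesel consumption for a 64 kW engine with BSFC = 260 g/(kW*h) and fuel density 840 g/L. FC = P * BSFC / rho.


FC = P * BSFC / rho_fuel
   = 64 * 260 / 840
   = 16640 / 840
   = 19.81 L/h


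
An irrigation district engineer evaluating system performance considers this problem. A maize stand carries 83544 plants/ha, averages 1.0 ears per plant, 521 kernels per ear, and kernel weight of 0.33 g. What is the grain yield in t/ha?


Y = density * ears * kernels * kw
  = 83544 * 1.0 * 521 * 0.33 g/ha
  = 14363719.92 g/ha
  = 14363.72 kg/ha = 14.36 t/ha


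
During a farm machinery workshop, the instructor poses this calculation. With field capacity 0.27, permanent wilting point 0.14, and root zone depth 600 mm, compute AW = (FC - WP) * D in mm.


AW = (FC - WP) * D
   = (0.27 - 0.14) * 600
   = 0.13 * 600
   = 78 mm


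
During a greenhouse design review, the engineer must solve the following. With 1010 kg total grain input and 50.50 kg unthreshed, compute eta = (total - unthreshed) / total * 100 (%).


eta = (total - unthreshed) / total * 100
    = (1010 - 50.50) / 1010 * 100
    = 959.50 / 1010 * 100
    = 95%


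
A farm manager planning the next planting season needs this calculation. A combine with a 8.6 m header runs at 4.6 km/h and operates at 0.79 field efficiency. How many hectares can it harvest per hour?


C = w * v * eta_f / 10
  = 8.6 * 4.6 * 0.79 / 10
  = 31.25 / 10
  = 3.13 ha/h


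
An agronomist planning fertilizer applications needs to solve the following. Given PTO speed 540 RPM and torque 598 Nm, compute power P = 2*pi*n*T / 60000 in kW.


P = 2*pi*n*T / 60000
  = 2*pi * 540 * 598 / 60000
  = 2028966.20 / 60000
  = 33.82 kW


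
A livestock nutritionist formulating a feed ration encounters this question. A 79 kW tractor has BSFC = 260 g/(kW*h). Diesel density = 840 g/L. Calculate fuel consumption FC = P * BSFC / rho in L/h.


FC = P * BSFC / rho_fuel
   = 79 * 260 / 840
   = 20540 / 840
   = 24.45 L/h


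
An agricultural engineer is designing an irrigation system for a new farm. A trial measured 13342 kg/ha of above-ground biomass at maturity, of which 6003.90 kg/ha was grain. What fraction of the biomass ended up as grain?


HI = grain_yield / biomass
   = 6003.90 / 13342
   = 0.45


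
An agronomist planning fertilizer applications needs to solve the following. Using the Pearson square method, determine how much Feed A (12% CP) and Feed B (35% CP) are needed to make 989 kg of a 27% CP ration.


parts_A = CP_b - target = 35 - 27 = 8
parts_B = target - CP_a = 27 - 12 = 15
total_parts = 8 + 15 = 23
Feed A = 989 * 8 / 23 = 344 kg
Feed B = 989 * 15 / 23 = 645 kg

344 kg


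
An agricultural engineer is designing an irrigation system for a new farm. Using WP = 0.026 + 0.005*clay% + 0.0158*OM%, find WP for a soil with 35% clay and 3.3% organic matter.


WP = 0.026 + 0.005*35 + 0.0158*3.3
   = 0.026 + 0.1750 + 0.0521
   = 0.2531


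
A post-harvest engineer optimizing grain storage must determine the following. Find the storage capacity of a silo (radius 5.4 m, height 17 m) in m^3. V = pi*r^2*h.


V = pi * r^2 * h
  = pi * 5.4^2 * 17
  = pi * 29.16 * 17
  = 1557.35 m^3


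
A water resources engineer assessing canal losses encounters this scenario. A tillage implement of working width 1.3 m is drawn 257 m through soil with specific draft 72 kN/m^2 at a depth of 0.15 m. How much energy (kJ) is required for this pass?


E = k * d * w * L
  = 72 * 0.15 * 1.3 * 257
  = 3608.28 kJ


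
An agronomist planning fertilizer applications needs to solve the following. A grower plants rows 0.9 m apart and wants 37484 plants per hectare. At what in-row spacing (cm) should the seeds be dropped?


spacing = 10000 / (row_sp * density)
        = 10000 / (0.9 * 37484)
        = 10000 / 33735.60
        = 0.29642 m = 29.64 cm


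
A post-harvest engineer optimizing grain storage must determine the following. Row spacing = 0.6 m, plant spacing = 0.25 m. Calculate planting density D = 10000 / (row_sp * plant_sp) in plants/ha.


D = 10000 / (row_sp * plant_sp)
  = 10000 / (0.6 * 0.25)
  = 10000 / 0.1500
  = 66666.67 plants/ha


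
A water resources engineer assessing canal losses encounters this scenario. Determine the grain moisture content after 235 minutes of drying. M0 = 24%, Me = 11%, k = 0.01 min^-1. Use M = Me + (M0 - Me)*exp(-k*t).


M = Me + (M0 - Me) * e^(-k*t)
  = 11 + (24 - 11) * e^(-0.01*235)
  = 11 + 13 * e^(-2.350)
  = 11 + 13 * 0.09537
  = 11 + 1.2398
  = 12.24%


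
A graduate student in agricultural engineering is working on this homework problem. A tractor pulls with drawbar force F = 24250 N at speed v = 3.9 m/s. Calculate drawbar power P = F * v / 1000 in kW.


P = F * v / 1000
  = 24250 * 3.9 / 1000
  = 94575 / 1000
  = 94.58 kW


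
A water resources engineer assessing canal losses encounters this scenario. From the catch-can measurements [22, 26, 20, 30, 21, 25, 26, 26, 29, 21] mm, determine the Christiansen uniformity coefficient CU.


xbar = 246 / 10 = 24.600
sum|xi - xbar| = 28.800
CU = 100 * (1 - 28.800 / (10 * 24.600))
   = 100 * (1 - 0.1171)
   = 88.29%


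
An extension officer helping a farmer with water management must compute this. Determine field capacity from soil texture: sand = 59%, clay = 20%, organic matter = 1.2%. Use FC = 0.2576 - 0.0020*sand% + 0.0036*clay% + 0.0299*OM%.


FC = 0.2576 - 0.0020*59 + 0.0036*20 + 0.0299*1.2
   = 0.2576 - 0.1180 + 0.0720 + 0.0359
   = 0.2475


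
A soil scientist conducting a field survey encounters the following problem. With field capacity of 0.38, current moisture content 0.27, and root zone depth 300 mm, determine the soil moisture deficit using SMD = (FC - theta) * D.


SMD = (FC - theta) * D
    = (0.38 - 0.27) * 300
    = 0.110 * 300
    = 33 mm


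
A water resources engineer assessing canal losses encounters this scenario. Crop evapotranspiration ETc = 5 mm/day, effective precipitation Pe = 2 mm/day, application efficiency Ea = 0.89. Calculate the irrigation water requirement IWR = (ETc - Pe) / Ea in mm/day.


IWR = (ETc - Pe) / Ea
    = (5 - 2) / 0.89
    = 3 / 0.89
    = 3.37 mm/day


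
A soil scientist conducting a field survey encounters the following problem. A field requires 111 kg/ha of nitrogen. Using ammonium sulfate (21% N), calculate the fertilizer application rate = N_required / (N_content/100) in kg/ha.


Rate = N_required / (N_content / 100)
     = 111 / (21 / 100)
     = 111 / 0.21
     = 528.57 kg/ha


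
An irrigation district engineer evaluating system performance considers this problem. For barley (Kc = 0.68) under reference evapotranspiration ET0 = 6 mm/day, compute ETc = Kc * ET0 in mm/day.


ETc = Kc * ET0
    = 0.68 * 6
    = 4.08 mm/day


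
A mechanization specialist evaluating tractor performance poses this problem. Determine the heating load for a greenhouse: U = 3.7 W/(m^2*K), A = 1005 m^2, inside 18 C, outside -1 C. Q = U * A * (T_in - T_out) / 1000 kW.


dT = 18 - (-1) = 19 K
Q = U * A * dT
  = 3.7 * 1005 * 19
  = 70651.50 W = 70.65 kW


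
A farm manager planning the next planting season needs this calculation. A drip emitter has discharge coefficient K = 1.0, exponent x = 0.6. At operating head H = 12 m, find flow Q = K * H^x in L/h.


Q = K * H^x
  = 1.0 * 12^0.6
  = 1.0 * 4.4413
  = 4.44 L/h


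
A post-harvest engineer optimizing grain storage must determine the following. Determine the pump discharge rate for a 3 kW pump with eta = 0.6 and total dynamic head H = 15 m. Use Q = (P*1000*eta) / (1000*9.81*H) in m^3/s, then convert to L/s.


Q = (P * 1000 * eta) / (rho * g * H)
  = (3 * 1000 * 0.6) / (1000 * 9.81 * 15)
  = 1800 / 147150
  = 0.01223 m^3/s = 12.23 L/s


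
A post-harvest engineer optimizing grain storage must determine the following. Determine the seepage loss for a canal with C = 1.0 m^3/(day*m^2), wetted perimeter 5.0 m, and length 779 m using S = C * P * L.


S = C * P * L
  = 1.0 * 5.0 * 779
  = 3895 m^3/day


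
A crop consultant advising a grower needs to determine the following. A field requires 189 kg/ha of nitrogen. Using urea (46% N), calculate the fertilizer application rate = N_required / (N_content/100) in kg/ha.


Rate = N_required / (N_content / 100)
     = 189 / (46 / 100)
     = 189 / 0.46
     = 410.87 kg/ha


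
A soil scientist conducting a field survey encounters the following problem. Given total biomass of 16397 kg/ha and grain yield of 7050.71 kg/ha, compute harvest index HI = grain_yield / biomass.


HI = grain_yield / biomass
   = 7050.71 / 16397
   = 0.43


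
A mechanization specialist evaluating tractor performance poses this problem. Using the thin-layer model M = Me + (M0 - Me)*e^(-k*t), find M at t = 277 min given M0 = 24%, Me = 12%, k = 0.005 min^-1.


M = Me + (M0 - Me) * e^(-k*t)
  = 12 + (24 - 12) * e^(-0.005*277)
  = 12 + 12 * e^(-1.385)
  = 12 + 12 * 0.25032
  = 12 + 3.0039
  = 15.00%


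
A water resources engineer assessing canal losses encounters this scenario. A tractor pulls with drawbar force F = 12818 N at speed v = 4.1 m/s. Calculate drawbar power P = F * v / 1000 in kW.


P = F * v / 1000
  = 12818 * 4.1 / 1000
  = 52553.80 / 1000
  = 52.55 kW


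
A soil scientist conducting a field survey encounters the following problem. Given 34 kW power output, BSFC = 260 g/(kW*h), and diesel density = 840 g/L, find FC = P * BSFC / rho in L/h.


FC = P * BSFC / rho_fuel
   = 34 * 260 / 840
   = 8840 / 840
   = 10.52 L/h


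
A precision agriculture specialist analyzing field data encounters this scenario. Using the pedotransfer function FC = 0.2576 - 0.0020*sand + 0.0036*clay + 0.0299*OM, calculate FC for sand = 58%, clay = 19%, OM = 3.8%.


FC = 0.2576 - 0.0020*58 + 0.0036*19 + 0.0299*3.8
   = 0.2576 - 0.1160 + 0.0684 + 0.1136
   = 0.3236


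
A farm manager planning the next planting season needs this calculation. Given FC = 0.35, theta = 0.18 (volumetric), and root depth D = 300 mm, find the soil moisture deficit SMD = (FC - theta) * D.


SMD = (FC - theta) * D
    = (0.35 - 0.18) * 300
    = 0.170 * 300
    = 51 mm


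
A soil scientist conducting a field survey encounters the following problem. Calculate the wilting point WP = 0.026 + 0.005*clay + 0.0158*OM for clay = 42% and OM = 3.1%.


WP = 0.026 + 0.005*42 + 0.0158*3.1
   = 0.026 + 0.2100 + 0.0490
   = 0.2850


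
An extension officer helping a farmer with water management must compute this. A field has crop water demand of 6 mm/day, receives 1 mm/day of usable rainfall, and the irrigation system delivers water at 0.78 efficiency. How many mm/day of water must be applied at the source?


IWR = (ETc - Pe) / Ea
    = (6 - 1) / 0.78
    = 5 / 0.78
    = 6.41 mm/day


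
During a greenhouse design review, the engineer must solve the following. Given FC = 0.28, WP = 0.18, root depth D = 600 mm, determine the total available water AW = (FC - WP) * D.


AW = (FC - WP) * D
   = (0.28 - 0.18) * 600
   = 0.10 * 600
   = 60 mm


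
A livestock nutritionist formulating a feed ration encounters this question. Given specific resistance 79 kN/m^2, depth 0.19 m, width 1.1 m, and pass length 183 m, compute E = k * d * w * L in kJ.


E = k * d * w * L
  = 79 * 0.19 * 1.1 * 183
  = 3021.51 kJ


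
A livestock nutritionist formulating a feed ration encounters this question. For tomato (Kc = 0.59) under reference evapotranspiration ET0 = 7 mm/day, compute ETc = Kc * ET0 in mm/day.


ETc = Kc * ET0
    = 0.59 * 7
    = 4.13 mm/day


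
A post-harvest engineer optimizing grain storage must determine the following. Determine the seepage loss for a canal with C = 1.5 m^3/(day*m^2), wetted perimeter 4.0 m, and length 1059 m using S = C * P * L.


S = C * P * L
  = 1.5 * 4.0 * 1059
  = 6354 m^3/day


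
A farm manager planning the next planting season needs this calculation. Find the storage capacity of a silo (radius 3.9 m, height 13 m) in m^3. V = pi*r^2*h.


V = pi * r^2 * h
  = pi * 3.9^2 * 13
  = pi * 15.21 * 13
  = 621.19 m^3


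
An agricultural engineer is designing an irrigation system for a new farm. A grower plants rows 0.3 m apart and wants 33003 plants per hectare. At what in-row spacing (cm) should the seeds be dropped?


spacing = 10000 / (row_sp * density)
        = 10000 / (0.3 * 33003)
        = 10000 / 9900.90
        = 1.01001 m = 101.00 cm


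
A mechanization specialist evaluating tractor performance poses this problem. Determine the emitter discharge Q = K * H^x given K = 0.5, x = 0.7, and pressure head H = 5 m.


Q = K * H^x
  = 0.5 * 5^0.7
  = 0.5 * 3.0852
  = 1.54 L/h


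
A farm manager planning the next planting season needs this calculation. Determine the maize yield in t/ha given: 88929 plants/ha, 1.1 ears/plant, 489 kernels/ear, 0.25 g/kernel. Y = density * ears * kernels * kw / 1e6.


Y = density * ears * kernels * kw
  = 88929 * 1.1 * 489 * 0.25 g/ha
  = 11958727.28 g/ha
  = 11958.73 kg/ha = 11.96 t/ha


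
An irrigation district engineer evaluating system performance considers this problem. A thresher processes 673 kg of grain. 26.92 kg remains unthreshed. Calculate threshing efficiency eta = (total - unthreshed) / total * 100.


eta = (total - unthreshed) / total * 100
    = (673 - 26.92) / 673 * 100
    = 646.08 / 673 * 100
    = 96%


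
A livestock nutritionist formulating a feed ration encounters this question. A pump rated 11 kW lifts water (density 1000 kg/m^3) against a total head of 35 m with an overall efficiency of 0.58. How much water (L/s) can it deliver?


Q = (P * 1000 * eta) / (rho * g * H)
  = (11 * 1000 * 0.58) / (1000 * 9.81 * 35)
  = 6380 / 343350
  = 0.01858 m^3/s = 18.58 L/s


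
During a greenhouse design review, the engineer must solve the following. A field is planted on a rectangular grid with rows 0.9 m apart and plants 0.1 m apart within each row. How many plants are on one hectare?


D = 10000 / (row_sp * plant_sp)
  = 10000 / (0.9 * 0.1)
  = 10000 / 0.0900
  = 111111.11 plants/ha


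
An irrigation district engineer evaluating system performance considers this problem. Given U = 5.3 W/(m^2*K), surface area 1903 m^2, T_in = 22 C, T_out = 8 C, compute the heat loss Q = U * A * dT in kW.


dT = 22 - (8) = 14 K
Q = U * A * dT
  = 5.3 * 1903 * 14
  = 141202.60 W = 141.20 kW


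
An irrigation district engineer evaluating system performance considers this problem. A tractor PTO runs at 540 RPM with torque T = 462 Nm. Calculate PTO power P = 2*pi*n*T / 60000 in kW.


P = 2*pi*n*T / 60000
  = 2*pi * 540 * 462 / 60000
  = 1567529.07 / 60000
  = 26.13 kW


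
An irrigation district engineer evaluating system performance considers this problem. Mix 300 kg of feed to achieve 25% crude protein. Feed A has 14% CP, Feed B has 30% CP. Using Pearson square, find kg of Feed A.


parts_A = CP_b - target = 30 - 25 = 5
parts_B = target - CP_a = 25 - 14 = 11
total_parts = 5 + 11 = 16
Feed A = 300 * 5 / 16 = 93.75 kg
Feed B = 300 * 11 / 16 = 206.25 kg

93.75 kg


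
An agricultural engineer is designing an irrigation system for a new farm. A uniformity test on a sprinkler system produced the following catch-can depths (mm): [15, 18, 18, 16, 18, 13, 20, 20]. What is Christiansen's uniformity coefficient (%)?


xbar = 138 / 8 = 17.250
sum|xi - xbar| = 15.500
CU = 100 * (1 - 15.500 / (8 * 17.250))
   = 100 * (1 - 0.1123)
   = 88.77%


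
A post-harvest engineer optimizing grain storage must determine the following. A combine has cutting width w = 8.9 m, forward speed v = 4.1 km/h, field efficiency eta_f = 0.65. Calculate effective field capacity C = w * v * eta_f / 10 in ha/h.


C = w * v * eta_f / 10
  = 8.9 * 4.1 * 0.65 / 10
  = 23.72 / 10
  = 2.37 ha/h


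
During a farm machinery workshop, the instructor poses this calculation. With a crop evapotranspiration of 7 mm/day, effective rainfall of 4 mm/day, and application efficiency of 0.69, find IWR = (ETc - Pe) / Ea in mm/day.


IWR = (ETc - Pe) / Ea
    = (7 - 4) / 0.69
    = 3 / 0.69
    = 4.35 mm/day


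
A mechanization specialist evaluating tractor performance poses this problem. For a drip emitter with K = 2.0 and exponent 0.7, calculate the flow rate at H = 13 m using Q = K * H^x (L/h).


Q = K * H^x
  = 2.0 * 13^0.7
  = 2.0 * 6.0223
  = 12.04 L/h


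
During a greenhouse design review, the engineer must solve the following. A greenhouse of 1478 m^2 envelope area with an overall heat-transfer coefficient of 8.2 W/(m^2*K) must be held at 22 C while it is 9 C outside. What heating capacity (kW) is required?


dT = 22 - (9) = 13 K
Q = U * A * dT
  = 8.2 * 1478 * 13
  = 157554.80 W = 157.55 kW


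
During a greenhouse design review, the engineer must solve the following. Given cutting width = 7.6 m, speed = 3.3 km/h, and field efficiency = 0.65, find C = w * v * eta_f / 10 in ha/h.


C = w * v * eta_f / 10
  = 7.6 * 3.3 * 0.65 / 10
  = 16.30 / 10
  = 1.63 ha/h


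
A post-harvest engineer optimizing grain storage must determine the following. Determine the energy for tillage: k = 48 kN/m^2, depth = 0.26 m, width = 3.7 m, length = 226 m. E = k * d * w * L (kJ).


E = k * d * w * L
  = 48 * 0.26 * 3.7 * 226
  = 10435.78 kJ


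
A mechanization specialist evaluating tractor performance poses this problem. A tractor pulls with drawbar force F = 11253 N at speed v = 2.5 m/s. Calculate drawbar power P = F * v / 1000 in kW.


P = F * v / 1000
  = 11253 * 2.5 / 1000
  = 28132.50 / 1000
  = 28.13 kW


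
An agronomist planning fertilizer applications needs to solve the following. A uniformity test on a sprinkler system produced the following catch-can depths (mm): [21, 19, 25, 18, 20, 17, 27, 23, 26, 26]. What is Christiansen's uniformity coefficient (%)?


xbar = 222 / 10 = 22.200
sum|xi - xbar| = 32
CU = 100 * (1 - 32 / (10 * 22.200))
   = 100 * (1 - 0.1441)
   = 85.59%


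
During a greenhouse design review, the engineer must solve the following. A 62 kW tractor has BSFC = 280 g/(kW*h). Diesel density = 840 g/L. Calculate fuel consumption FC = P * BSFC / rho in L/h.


FC = P * BSFC / rho_fuel
   = 62 * 280 / 840
   = 17360 / 840
   = 20.67 L/h


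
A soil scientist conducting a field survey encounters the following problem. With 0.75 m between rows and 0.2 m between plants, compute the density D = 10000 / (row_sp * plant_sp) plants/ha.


D = 10000 / (row_sp * plant_sp)
  = 10000 / (0.75 * 0.2)
  = 10000 / 0.1500
  = 66666.67 plants/ha


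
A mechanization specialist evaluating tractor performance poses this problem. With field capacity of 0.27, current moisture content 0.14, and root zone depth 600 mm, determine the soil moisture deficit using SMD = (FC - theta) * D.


SMD = (FC - theta) * D
    = (0.27 - 0.14) * 600
    = 0.130 * 600
    = 78 mm


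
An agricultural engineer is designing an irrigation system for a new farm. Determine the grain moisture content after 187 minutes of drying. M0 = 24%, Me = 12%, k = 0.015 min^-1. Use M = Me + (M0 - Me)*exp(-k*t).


M = Me + (M0 - Me) * e^(-k*t)
  = 12 + (24 - 12) * e^(-0.015*187)
  = 12 + 12 * e^(-2.805)
  = 12 + 12 * 0.06051
  = 12 + 0.7261
  = 12.73%


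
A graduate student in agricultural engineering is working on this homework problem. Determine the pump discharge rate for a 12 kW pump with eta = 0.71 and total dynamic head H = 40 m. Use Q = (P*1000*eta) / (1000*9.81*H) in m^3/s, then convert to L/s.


Q = (P * 1000 * eta) / (rho * g * H)
  = (12 * 1000 * 0.71) / (1000 * 9.81 * 40)
  = 8520 / 392400
  = 0.02171 m^3/s = 21.71 L/s


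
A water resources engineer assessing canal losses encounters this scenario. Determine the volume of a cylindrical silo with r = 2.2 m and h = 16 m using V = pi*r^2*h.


V = pi * r^2 * h
  = pi * 2.2^2 * 16
  = pi * 4.84 * 16
  = 243.28 m^3


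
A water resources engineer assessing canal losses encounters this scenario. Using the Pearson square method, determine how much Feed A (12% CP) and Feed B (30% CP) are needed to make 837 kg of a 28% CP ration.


parts_A = CP_b - target = 30 - 28 = 2
parts_B = target - CP_a = 28 - 12 = 16
total_parts = 2 + 16 = 18
Feed A = 837 * 2 / 18 = 93 kg
Feed B = 837 * 16 / 18 = 744 kg

93 kg


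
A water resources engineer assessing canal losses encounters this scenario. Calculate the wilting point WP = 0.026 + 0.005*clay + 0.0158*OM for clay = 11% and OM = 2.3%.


WP = 0.026 + 0.005*11 + 0.0158*2.3
   = 0.026 + 0.0550 + 0.0363
   = 0.1173


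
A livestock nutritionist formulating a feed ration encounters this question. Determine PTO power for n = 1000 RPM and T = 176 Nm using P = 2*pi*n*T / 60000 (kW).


P = 2*pi*n*T / 60000
  = 2*pi * 1000 * 176 / 60000
  = 1105840.61 / 60000
  = 18.43 kW


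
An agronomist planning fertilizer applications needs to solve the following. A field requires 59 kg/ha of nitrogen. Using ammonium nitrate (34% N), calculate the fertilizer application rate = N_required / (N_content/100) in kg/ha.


Rate = N_required / (N_content / 100)
     = 59 / (34 / 100)
     = 59 / 0.34
     = 173.53 kg/ha


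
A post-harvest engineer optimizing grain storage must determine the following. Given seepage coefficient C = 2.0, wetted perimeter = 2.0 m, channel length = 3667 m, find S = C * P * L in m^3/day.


S = C * P * L
  = 2.0 * 2.0 * 3667
  = 14668 m^3/day


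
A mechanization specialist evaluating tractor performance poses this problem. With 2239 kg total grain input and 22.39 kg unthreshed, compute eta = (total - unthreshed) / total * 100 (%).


eta = (total - unthreshed) / total * 100
    = (2239 - 22.39) / 2239 * 100
    = 2216.61 / 2239 * 100
    = 99%


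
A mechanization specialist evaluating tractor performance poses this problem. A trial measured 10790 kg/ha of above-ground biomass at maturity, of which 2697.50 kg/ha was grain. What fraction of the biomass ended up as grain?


HI = grain_yield / biomass
   = 2697.50 / 10790
   = 0.25


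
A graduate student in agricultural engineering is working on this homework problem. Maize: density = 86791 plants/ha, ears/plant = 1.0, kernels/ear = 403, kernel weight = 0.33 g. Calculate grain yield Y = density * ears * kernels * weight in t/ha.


Y = density * ears * kernels * kw
  = 86791 * 1.0 * 403 * 0.33 g/ha
  = 11542335.09 g/ha
  = 11542.34 kg/ha = 11.54 t/ha


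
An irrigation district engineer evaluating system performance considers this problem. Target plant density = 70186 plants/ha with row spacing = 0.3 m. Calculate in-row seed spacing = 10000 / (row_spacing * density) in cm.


spacing = 10000 / (row_sp * density)
        = 10000 / (0.3 * 70186)
        = 10000 / 21055.80
        = 0.47493 m = 47.49 cm


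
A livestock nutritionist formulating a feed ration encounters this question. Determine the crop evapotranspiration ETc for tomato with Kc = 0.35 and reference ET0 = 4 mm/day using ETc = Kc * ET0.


ETc = Kc * ET0
    = 0.35 * 4
    = 1.40 mm/day


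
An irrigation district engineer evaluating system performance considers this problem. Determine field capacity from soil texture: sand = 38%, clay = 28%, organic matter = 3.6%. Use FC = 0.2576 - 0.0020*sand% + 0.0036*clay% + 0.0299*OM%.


FC = 0.2576 - 0.0020*38 + 0.0036*28 + 0.0299*3.6
   = 0.2576 - 0.0760 + 0.1008 + 0.1076
   = 0.3900


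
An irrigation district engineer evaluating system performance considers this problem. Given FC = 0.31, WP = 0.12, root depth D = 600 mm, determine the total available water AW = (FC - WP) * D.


AW = (FC - WP) * D
   = (0.31 - 0.12) * 600
   = 0.19 * 600
   = 114 mm


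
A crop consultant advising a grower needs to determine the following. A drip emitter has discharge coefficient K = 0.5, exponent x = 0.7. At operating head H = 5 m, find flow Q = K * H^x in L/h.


Q = K * H^x
  = 0.5 * 5^0.7
  = 0.5 * 3.0852
  = 1.54 L/h


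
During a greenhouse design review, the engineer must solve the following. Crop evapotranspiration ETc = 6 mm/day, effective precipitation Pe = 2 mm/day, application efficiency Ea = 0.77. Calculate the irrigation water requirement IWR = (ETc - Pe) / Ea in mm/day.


IWR = (ETc - Pe) / Ea
    = (6 - 2) / 0.77
    = 4 / 0.77
    = 5.19 mm/day


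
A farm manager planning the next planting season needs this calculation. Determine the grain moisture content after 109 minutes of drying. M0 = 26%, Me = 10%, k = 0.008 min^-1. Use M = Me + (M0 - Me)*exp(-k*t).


M = Me + (M0 - Me) * e^(-k*t)
  = 10 + (26 - 10) * e^(-0.008*109)
  = 10 + 16 * e^(-0.872)
  = 10 + 16 * 0.41811
  = 10 + 6.6898
  = 16.69%


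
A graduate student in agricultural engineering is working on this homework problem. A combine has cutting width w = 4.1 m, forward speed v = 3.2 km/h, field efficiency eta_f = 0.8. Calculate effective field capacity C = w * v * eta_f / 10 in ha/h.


C = w * v * eta_f / 10
  = 4.1 * 3.2 * 0.8 / 10
  = 10.50 / 10
  = 1.05 ha/h


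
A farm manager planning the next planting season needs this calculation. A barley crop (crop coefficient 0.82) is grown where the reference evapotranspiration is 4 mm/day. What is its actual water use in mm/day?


ETc = Kc * ET0
    = 0.82 * 4
    = 3.28 mm/day


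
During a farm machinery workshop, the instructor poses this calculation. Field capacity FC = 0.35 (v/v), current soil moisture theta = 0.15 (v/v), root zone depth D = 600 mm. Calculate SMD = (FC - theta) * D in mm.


SMD = (FC - theta) * D
    = (0.35 - 0.15) * 600
    = 0.200 * 600
    = 120 mm


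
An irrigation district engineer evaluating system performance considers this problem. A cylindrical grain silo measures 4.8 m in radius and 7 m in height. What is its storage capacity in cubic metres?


V = pi * r^2 * h
  = pi * 4.8^2 * 7
  = pi * 23.04 * 7
  = 506.68 m^3


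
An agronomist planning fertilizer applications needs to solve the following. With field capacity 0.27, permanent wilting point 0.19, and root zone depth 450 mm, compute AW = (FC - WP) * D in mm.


AW = (FC - WP) * D
   = (0.27 - 0.19) * 450
   = 0.08 * 450
   = 36 mm


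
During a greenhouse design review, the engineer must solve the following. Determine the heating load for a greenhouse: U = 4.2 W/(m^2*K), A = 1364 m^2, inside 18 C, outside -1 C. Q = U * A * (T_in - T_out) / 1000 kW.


dT = 18 - (-1) = 19 K
Q = U * A * dT
  = 4.2 * 1364 * 19
  = 108847.20 W = 108.85 kW


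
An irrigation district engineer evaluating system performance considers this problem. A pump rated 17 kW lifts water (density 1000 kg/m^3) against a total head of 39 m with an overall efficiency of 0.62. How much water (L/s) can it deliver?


Q = (P * 1000 * eta) / (rho * g * H)
  = (17 * 1000 * 0.62) / (1000 * 9.81 * 39)
  = 10540 / 382590
  = 0.02755 m^3/s = 27.55 L/s


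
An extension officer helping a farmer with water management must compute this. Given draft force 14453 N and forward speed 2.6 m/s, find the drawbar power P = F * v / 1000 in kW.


P = F * v / 1000
  = 14453 * 2.6 / 1000
  = 37577.80 / 1000
  = 37.58 kW


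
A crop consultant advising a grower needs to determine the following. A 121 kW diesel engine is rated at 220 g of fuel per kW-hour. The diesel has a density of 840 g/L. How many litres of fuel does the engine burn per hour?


FC = P * BSFC / rho_fuel
   = 121 * 220 / 840
   = 26620 / 840
   = 31.69 L/h


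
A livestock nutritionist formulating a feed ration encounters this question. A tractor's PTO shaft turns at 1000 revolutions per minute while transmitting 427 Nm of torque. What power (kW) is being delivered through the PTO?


P = 2*pi*n*T / 60000
  = 2*pi * 1000 * 427 / 60000
  = 2682920.13 / 60000
  = 44.72 kW


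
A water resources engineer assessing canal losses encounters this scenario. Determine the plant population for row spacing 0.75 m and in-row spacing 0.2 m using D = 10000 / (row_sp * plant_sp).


D = 10000 / (row_sp * plant_sp)
  = 10000 / (0.75 * 0.2)
  = 10000 / 0.1500
  = 66666.67 plants/ha


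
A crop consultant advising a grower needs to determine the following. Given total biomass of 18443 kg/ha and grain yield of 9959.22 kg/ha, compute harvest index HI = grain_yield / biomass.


HI = grain_yield / biomass
   = 9959.22 / 18443
   = 0.54
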